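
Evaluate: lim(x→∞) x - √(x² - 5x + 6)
This is an ∞-∞ indeterminate form.

Combine fractions or rationalize to convert ∞-∞ to 0/0 form:
  lim(x→∞) x - √(x² - 5x + 6) = 5/2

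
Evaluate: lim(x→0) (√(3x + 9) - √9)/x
This is a standard limit.

Factor or rationalize the expression:
  lim(x→0) (√(3x + 9) - √9)/x = 1/2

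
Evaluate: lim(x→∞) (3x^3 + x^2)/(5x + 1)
This is an ∞/∞ indeterminate form.

Apply L'Hôpital's rule: differentiate numerator and denominator separately.
  f(x) = 3·x^3 + x^2   ⇒   f'(x) = 9·x^2 + 2·x
  g(x) = 5·x + 1   ⇒   g'(x) = 5
  lim(x→∞) f'(x)/g'(x) = lim(x→∞) (9·x^2 + 2·x)/(5)
  = ∞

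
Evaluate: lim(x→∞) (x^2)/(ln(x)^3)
This is an ∞/∞ indeterminate form.

Apply L'Hôpital's rule: differentiate numerator and denominator separately.
  f(x) = x^2   ⇒   f'(x) = 2·x
  g(x) = ln(x)^3   ⇒   g'(x) = 3·ln(x)^2/x
  lim(x→∞) f'(x)/g'(x) = lim(x→∞) (2·x)/(3·ln(x)^2/x)
  = ∞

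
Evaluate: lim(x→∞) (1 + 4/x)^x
This is an exponential indeterminate form.

For exponential indeterminate forms, take the natural log:
  Let L = lim(x→∞) (1 + 4/x)^x
  Then ln(L) = lim(x→∞) [exponent × ln(base)]
  Evaluate using L'Hôpital or standard limits, then exponentiate.
  L = e^(4)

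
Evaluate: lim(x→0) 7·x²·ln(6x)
This is a 0·∞ indeterminate form.

Rewrite 0·∞ as a quotient (0/0 or ∞/∞ form), then apply L'Hôpital's rule:
  lim(x→0) 7·x²·ln(6x) = 0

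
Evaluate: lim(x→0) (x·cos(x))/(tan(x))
This is a 0/0 indeterminate form.

Apply L'Hôpital's rule: differentiate numerator and denominator separately.
  f(x) = x·cos(x)   ⇒   f'(x) = -x·sin(x) + cos(x)
  g(x) = tan(x)   ⇒   g'(x) = tan(x)^2 + 1
  lim(x→0) f'(x)/g'(x) = lim(x→0) (-x·sin(x) + cos(x))/(tan(x)^2 + 1)
  = 1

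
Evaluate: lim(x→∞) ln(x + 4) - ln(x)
This is an ∞-∞ indeterminate form.

Combine fractions or rationalize to convert ∞-∞ to 0/0 form:
  lim(x→∞) ln(x + 4) - ln(x) = 0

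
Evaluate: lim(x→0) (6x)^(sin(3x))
This is an exponential indeterminate form.

For exponential indeterminate forms, take the natural log:
  Let L = lim(x→0) (6x)^(sin(3x))
  Then ln(L) = lim(x→0) [exponent × ln(base)]
  Evaluate using L'Hôpital or standard limits, then exponentiate.
  L = 1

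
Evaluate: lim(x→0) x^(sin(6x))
This is an exponential indeterminate form.

For exponential indeterminate forms, take the natural log:
  Let L = lim(x→0) x^(sin(6x))
  Then ln(L) = lim(x→0) [exponent × ln(base)]
  Evaluate using L'Hôpital or standard limits, then exponentiate.
  L = 1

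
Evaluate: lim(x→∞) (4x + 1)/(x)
This is an ∞/∞ indeterminate form.

Apply L'Hôpital's rule: differentiate numerator and denominator separately.
  f(x) = 4·x + 1   ⇒   f'(x) = 4
  g(x) = x   ⇒   g'(x) = 1
  lim(x→∞) f'(x)/g'(x) = lim(x→∞) (4)/(1)
  = 4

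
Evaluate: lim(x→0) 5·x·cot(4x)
This is a 0·∞ indeterminate form.

Rewrite 0·∞ as a quotient (0/0 or ∞/∞ form), then apply L'Hôpital's rule:
  lim(x→0) 5·x·cot(4x) = 5/4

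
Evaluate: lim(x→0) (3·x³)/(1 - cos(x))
This is a 0/0 indeterminate form.

Apply L'Hôpital's rule: differentiate numerator and denominator separately.
  f(x) = 3·x^3   ⇒   f'(x) = 9·x^2
  g(x) = 1 - cos(x)   ⇒   g'(x) = sin(x)
  lim(x→0) f'(x)/g'(x) = lim(x→0) (9·x^2)/(sin(x))
  = 0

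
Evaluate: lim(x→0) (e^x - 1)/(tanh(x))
This is a 0/0 indeterminate form.

Apply L'Hôpital's rule: differentiate numerator and denominator separately.
  f(x) = e^(x) - 1   ⇒   f'(x) = e^(x)
  g(x) = tanh(x)   ⇒   g'(x) = 1 - tanh(x)^2
  lim(x→0) f'(x)/g'(x) = lim(x→0) (e^(x))/(1 - tanh(x)^2)
  = 1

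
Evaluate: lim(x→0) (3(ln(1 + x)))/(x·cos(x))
This is a 0/0 indeterminate form.

Apply L'Hôpital's rule: differentiate numerator and denominator separately.
  f(x) = 3·ln(x + 1)   ⇒   f'(x) = 3/(x + 1)
  g(x) = x·cos(x)   ⇒   g'(x) = -x·sin(x) + cos(x)
  lim(x→0) f'(x)/g'(x) = lim(x→0) (3/(x + 1))/(-x·sin(x) + cos(x))
  = 3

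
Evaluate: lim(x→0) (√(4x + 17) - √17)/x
This is a standard limit.

Factor or rationalize the expression:
  lim(x→0) (√(4x + 17) - √17)/x = 2·sqrt(17)/17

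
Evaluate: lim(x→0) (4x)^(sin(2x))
This is an exponential indeterminate form.

For exponential indeterminate forms, take the natural log:
  Let L = lim(x→0) (4x)^(sin(2x))
  Then ln(L) = lim(x→0) [exponent × ln(base)]
  Evaluate using L'Hôpital or standard limits, then exponentiate.
  L = 1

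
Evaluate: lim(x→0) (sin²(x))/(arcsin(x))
This is a 0/0 indeterminate form.

Apply L'Hôpital's rule: differentiate numerator and denominator separately.
  f(x) = sin(x)^2   ⇒   f'(x) = 2·sin(x)·cos(x)
  g(x) = asin(x)   ⇒   g'(x) = 1/sqrt(1 - x^2)
  lim(x→0) f'(x)/g'(x) = lim(x→0) (2·sin(x)·cos(x))/(1/sqrt(1 - x^2))
  = 0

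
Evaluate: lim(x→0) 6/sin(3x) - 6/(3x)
This is an ∞-∞ indeterminate form.

Combine fractions or rationalize to convert ∞-∞ to 0/0 form:
  lim(x→0) 6/sin(3x) - 6/(3x) = 0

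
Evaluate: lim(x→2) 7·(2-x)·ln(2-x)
This is a 0·∞ indeterminate form.

Rewrite 0·∞ as a quotient (0/0 or ∞/∞ form), then apply L'Hôpital's rule:
  lim(x→2) 7·(2-x)·ln(2-x) = 0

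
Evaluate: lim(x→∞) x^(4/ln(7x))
This is an exponential indeterminate form.

For exponential indeterminate forms, take the natural log:
  Let L = lim(x→∞) x^(4/ln(7x))
  Then ln(L) = lim(x→∞) [exponent × ln(base)]
  Evaluate using L'Hôpital or standard limits, then exponentiate.
  L = e^(4)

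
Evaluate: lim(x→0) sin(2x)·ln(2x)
This is a 0·∞ indeterminate form.

Rewrite 0·∞ as a quotient (0/0 or ∞/∞ form), then apply L'Hôpital's rule:
  lim(x→0) sin(2x)·ln(2x) = 0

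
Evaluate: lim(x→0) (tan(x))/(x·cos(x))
This is a 0/0 indeterminate form.

Apply L'Hôpital's rule: differentiate numerator and denominator separately.
  f(x) = tan(x)   ⇒   f'(x) = tan(x)^2 + 1
  g(x) = x·cos(x)   ⇒   g'(x) = -x·sin(x) + cos(x)
  lim(x→0) f'(x)/g'(x) = lim(x→0) (tan(x)^2 + 1)/(-x·sin(x) + cos(x))
  = 1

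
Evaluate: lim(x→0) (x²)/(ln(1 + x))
This is a 0/0 indeterminate form.

Apply L'Hôpital's rule: differentiate numerator and denominator separately.
  f(x) = x^2   ⇒   f'(x) = 2·x
  g(x) = ln(x + 1)   ⇒   g'(x) = 1/(x + 1)
  lim(x→0) f'(x)/g'(x) = lim(x→0) (2·x)/(1/(x + 1))
  = 0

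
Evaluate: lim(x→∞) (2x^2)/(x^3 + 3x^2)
This is an ∞/∞ indeterminate form.

Apply L'Hôpital's rule: differentiate numerator and denominator separately.
  f(x) = 2·x^2   ⇒   f'(x) = 4·x
  g(x) = x^3 + 3·x^2   ⇒   g'(x) = 3·x^2 + 6·x
  lim(x→∞) f'(x)/g'(x) = lim(x→∞) (4·x)/(3·x^2 + 6·x)
  = 0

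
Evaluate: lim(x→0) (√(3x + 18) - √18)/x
This is a standard limit.

Factor or rationalize the expression:
  lim(x→0) (√(3x + 18) - √18)/x = sqrt(2)/4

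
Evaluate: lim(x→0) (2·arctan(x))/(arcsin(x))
This is a 0/0 indeterminate form.

Apply L'Hôpital's rule: differentiate numerator and denominator separately.
  f(x) = 2·atan(x)   ⇒   f'(x) = 2/(x^2 + 1)
  g(x) = asin(x)   ⇒   g'(x) = 1/sqrt(1 - x^2)
  lim(x→0) f'(x)/g'(x) = lim(x→0) (2/(x^2 + 1))/(1/sqrt(1 - x^2))
  = 2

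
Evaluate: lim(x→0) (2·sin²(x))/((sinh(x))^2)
This is a 0/0 indeterminate form.

Apply L'Hôpital's rule: differentiate numerator and denominator separately.
  f(x) = 2·sin(x)^2   ⇒   f'(x) = 4·sin(x)·cos(x)
  g(x) = sinh(x)^2   ⇒   g'(x) = 2·sinh(x)·cosh(x)
  lim(x→0) f'(x)/g'(x) = lim(x→0) (4·sin(x)·cos(x))/(2·sinh(x)·cosh(x))
  = 2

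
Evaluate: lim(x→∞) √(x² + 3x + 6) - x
This is an ∞-∞ indeterminate form.

Combine fractions or rationalize to convert ∞-∞ to 0/0 form:
  lim(x→∞) √(x² + 3x + 6) - x = 3/2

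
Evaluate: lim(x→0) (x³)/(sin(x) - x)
This is a 0/0 indeterminate form.

Apply L'Hôpital's rule: differentiate numerator and denominator separately.
  f(x) = x^3   ⇒   f'(x) = 3·x^2
  g(x) = -x + sin(x)   ⇒   g'(x) = cos(x) - 1
  lim(x→0) f'(x)/g'(x) = lim(x→0) (3·x^2)/(cos(x) - 1)
  = -6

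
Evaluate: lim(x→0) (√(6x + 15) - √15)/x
This is a standard limit.

Factor or rationalize the expression:
  lim(x→0) (√(6x + 15) - √15)/x = sqrt(15)/5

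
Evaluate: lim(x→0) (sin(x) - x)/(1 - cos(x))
This is a 0/0 indeterminate form.

Apply L'Hôpital's rule: differentiate numerator and denominator separately.
  f(x) = -x + sin(x)   ⇒   f'(x) = cos(x) - 1
  g(x) = 1 - cos(x)   ⇒   g'(x) = sin(x)
  lim(x→0) f'(x)/g'(x) = lim(x→0) (cos(x) - 1)/(sin(x))
  = 0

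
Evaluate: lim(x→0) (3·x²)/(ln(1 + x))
This is a 0/0 indeterminate form.

Apply L'Hôpital's rule: differentiate numerator and denominator separately.
  f(x) = 3·x^2   ⇒   f'(x) = 6·x
  g(x) = ln(x + 1)   ⇒   g'(x) = 1/(x + 1)
  lim(x→0) f'(x)/g'(x) = lim(x→0) (6·x)/(1/(x + 1))
  = 0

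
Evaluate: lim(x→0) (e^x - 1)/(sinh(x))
This is a 0/0 indeterminate form.

Apply L'Hôpital's rule: differentiate numerator and denominator separately.
  f(x) = e^(x) - 1   ⇒   f'(x) = e^(x)
  g(x) = sinh(x)   ⇒   g'(x) = cosh(x)
  lim(x→0) f'(x)/g'(x) = lim(x→0) (e^(x))/(cosh(x))
  = 1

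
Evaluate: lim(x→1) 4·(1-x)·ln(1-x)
This is a 0·∞ indeterminate form.

Rewrite 0·∞ as a quotient (0/0 or ∞/∞ form), then apply L'Hôpital's rule:
  lim(x→1) 4·(1-x)·ln(1-x) = 0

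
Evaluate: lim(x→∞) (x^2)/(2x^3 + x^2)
This is an ∞/∞ indeterminate form.

Apply L'Hôpital's rule: differentiate numerator and denominator separately.
  f(x) = x^2   ⇒   f'(x) = 2·x
  g(x) = 2·x^3 + x^2   ⇒   g'(x) = 6·x^2 + 2·x
  lim(x→∞) f'(x)/g'(x) = lim(x→∞) (2·x)/(6·x^2 + 2·x)
  = 0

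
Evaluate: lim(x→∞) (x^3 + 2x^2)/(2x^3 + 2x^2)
This is an ∞/∞ indeterminate form.

Apply L'Hôpital's rule: differentiate numerator and denominator separately.
  f(x) = x^3 + 2·x^2   ⇒   f'(x) = 3·x^2 + 4·x
  g(x) = 2·x^3 + 2·x^2   ⇒   g'(x) = 6·x^2 + 4·x
  lim(x→∞) f'(x)/g'(x) = lim(x→∞) (3·x^2 + 4·x)/(6·x^2 + 4·x)
  = 1/2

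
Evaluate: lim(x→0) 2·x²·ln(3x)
This is a 0·∞ indeterminate form.

Rewrite 0·∞ as a quotient (0/0 or ∞/∞ form), then apply L'Hôpital's rule:
  lim(x→0) 2·x²·ln(3x) = 0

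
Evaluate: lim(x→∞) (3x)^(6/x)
This is an exponential indeterminate form.

For exponential indeterminate forms, take the natural log:
  Let L = lim(x→∞) (3x)^(6/x)
  Then ln(L) = lim(x→∞) [exponent × ln(base)]
  Evaluate using L'Hôpital or standard limits, then exponentiate.
  L = 1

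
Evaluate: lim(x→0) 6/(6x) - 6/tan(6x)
This is an ∞-∞ indeterminate form.

Combine fractions or rationalize to convert ∞-∞ to 0/0 form:
  lim(x→0) 6/(6x) - 6/tan(6x) = 0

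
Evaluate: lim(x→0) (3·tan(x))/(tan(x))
This is a 0/0 indeterminate form.

Apply L'Hôpital's rule: differentiate numerator and denominator separately.
  f(x) = 3·tan(x)   ⇒   f'(x) = 3·tan(x)^2 + 3
  g(x) = tan(x)   ⇒   g'(x) = tan(x)^2 + 1
  lim(x→0) f'(x)/g'(x) = lim(x→0) (3·tan(x)^2 + 3)/(tan(x)^2 + 1)
  = 3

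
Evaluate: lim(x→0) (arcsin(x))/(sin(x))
This is a 0/0 indeterminate form.

Apply L'Hôpital's rule: differentiate numerator and denominator separately.
  f(x) = asin(x)   ⇒   f'(x) = 1/sqrt(1 - x^2)
  g(x) = sin(x)   ⇒   g'(x) = cos(x)
  lim(x→0) f'(x)/g'(x) = lim(x→0) (1/sqrt(1 - x^2))/(cos(x))
  = 1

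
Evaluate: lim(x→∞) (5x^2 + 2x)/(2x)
This is an ∞/∞ indeterminate form.

Apply L'Hôpital's rule: differentiate numerator and denominator separately.
  f(x) = 5·x^2 + 2·x   ⇒   f'(x) = 10·x + 2
  g(x) = 2·x   ⇒   g'(x) = 2
  lim(x→∞) f'(x)/g'(x) = lim(x→∞) (10·x + 2)/(2)
  = ∞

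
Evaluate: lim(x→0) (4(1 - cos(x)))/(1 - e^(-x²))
This is a 0/0 indeterminate form.

Apply L'Hôpital's rule: differentiate numerator and denominator separately.
  f(x) = 4 - 4·cos(x)   ⇒   f'(x) = 4·sin(x)
  g(x) = 1 - e^(-x^2)   ⇒   g'(x) = 2·x·e^(-x^2)
  lim(x→0) f'(x)/g'(x) = lim(x→0) (4·sin(x))/(2·x·e^(-x^2))
  = 2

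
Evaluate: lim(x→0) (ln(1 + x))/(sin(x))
This is a 0/0 indeterminate form.

Apply L'Hôpital's rule: differentiate numerator and denominator separately.
  f(x) = ln(x + 1)   ⇒   f'(x) = 1/(x + 1)
  g(x) = sin(x)   ⇒   g'(x) = cos(x)
  lim(x→0) f'(x)/g'(x) = lim(x→0) (1/(x + 1))/(cos(x))
  = 1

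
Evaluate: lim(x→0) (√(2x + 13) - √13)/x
This is a standard limit.

Factor or rationalize the expression:
  lim(x→0) (√(2x + 13) - √13)/x = sqrt(13)/13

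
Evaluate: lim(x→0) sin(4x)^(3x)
This is an exponential indeterminate form.

For exponential indeterminate forms, take the natural log:
  Let L = lim(x→0) sin(4x)^(3x)
  Then ln(L) = lim(x→0) [exponent × ln(base)]
  Evaluate using L'Hôpital or standard limits, then exponentiate.
  L = 1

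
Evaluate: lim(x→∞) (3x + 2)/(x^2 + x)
This is an ∞/∞ indeterminate form.

Apply L'Hôpital's rule: differentiate numerator and denominator separately.
  f(x) = 3·x + 2   ⇒   f'(x) = 3
  g(x) = x^2 + x   ⇒   g'(x) = 2·x + 1
  lim(x→∞) f'(x)/g'(x) = lim(x→∞) (3)/(2·x + 1)
  = 0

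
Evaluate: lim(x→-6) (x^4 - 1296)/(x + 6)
This is a standard limit.

Factor or rationalize the expression:
  lim(x→-6) (x^4 - 1296)/(x + 6) = -864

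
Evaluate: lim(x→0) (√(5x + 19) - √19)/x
This is a standard limit.

Factor or rationalize the expression:
  lim(x→0) (√(5x + 19) - √19)/x = 5·sqrt(19)/38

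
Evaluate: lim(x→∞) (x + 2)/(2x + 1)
This is an ∞/∞ indeterminate form.

Apply L'Hôpital's rule: differentiate numerator and denominator separately.
  f(x) = x + 2   ⇒   f'(x) = 1
  g(x) = 2·x + 1   ⇒   g'(x) = 2
  lim(x→∞) f'(x)/g'(x) = lim(x→∞) (1)/(2)
  = 1/2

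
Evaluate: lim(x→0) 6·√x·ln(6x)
This is a 0·∞ indeterminate form.

Rewrite 0·∞ as a quotient (0/0 or ∞/∞ form), then apply L'Hôpital's rule:
  lim(x→0) 6·√x·ln(6x) = 0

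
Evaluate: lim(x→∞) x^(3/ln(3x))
This is an exponential indeterminate form.

For exponential indeterminate forms, take the natural log:
  Let L = lim(x→∞) x^(3/ln(3x))
  Then ln(L) = lim(x→∞) [exponent × ln(base)]
  Evaluate using L'Hôpital or standard limits, then exponentiate.
  L = e^(3)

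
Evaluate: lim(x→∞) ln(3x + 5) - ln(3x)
This is an ∞-∞ indeterminate form.

Combine fractions or rationalize to convert ∞-∞ to 0/0 form:
  lim(x→∞) ln(3x + 5) - ln(3x) = 0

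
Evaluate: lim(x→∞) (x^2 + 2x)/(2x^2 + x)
This is an ∞/∞ indeterminate form.

Apply L'Hôpital's rule: differentiate numerator and denominator separately.
  f(x) = x^2 + 2·x   ⇒   f'(x) = 2·x + 2
  g(x) = 2·x^2 + x   ⇒   g'(x) = 4·x + 1
  lim(x→∞) f'(x)/g'(x) = lim(x→∞) (2·x + 2)/(4·x + 1)
  = 1/2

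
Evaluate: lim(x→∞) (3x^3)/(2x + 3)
This is an ∞/∞ indeterminate form.

Apply L'Hôpital's rule: differentiate numerator and denominator separately.
  f(x) = 3·x^3   ⇒   f'(x) = 9·x^2
  g(x) = 2·x + 3   ⇒   g'(x) = 2
  lim(x→∞) f'(x)/g'(x) = lim(x→∞) (9·x^2)/(2)
  = ∞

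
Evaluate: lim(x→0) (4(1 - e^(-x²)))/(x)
This is a 0/0 indeterminate form.

Apply L'Hôpital's rule: differentiate numerator and denominator separately.
  f(x) = 4 - 4·e^(-x^2)   ⇒   f'(x) = 8·x·e^(-x^2)
  g(x) = x   ⇒   g'(x) = 1
  lim(x→0) f'(x)/g'(x) = lim(x→0) (8·x·e^(-x^2))/(1)
  = 0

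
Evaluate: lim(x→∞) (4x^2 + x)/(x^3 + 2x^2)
This is an ∞/∞ indeterminate form.

Apply L'Hôpital's rule: differentiate numerator and denominator separately.
  f(x) = 4·x^2 + x   ⇒   f'(x) = 8·x + 1
  g(x) = x^3 + 2·x^2   ⇒   g'(x) = 3·x^2 + 4·x
  lim(x→∞) f'(x)/g'(x) = lim(x→∞) (8·x + 1)/(3·x^2 + 4·x)
  = 0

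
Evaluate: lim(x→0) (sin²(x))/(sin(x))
This is a 0/0 indeterminate form.

Apply L'Hôpital's rule: differentiate numerator and denominator separately.
  f(x) = sin(x)^2   ⇒   f'(x) = 2·sin(x)·cos(x)
  g(x) = sin(x)   ⇒   g'(x) = cos(x)
  lim(x→0) f'(x)/g'(x) = lim(x→0) (2·sin(x)·cos(x))/(cos(x))
  = 0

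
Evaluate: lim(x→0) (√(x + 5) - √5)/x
This is a standard limit.

Factor or rationalize the expression:
  lim(x→0) (√(x + 5) - √5)/x = sqrt(5)/10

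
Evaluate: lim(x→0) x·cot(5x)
This is a 0·∞ indeterminate form.

Rewrite 0·∞ as a quotient (0/0 or ∞/∞ form), then apply L'Hôpital's rule:
  lim(x→0) x·cot(5x) = 1/5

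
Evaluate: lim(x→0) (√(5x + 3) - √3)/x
This is a standard limit.

Factor or rationalize the expression:
  lim(x→0) (√(5x + 3) - √3)/x = 5·sqrt(3)/6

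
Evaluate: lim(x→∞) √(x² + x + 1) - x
This is an ∞-∞ indeterminate form.

Combine fractions or rationalize to convert ∞-∞ to 0/0 form:
  lim(x→∞) √(x² + x + 1) - x = 1/2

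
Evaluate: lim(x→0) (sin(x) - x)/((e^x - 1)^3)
This is a 0/0 indeterminate form.

Apply L'Hôpital's rule: differentiate numerator and denominator separately.
  f(x) = -x + sin(x)   ⇒   f'(x) = cos(x) - 1
  g(x) = (e^(x) - 1)^3   ⇒   g'(x) = 3·(e^(x) - 1)^2·e^(x)
  lim(x→0) f'(x)/g'(x) = lim(x→0) (cos(x) - 1)/(3·(e^(x) - 1)^2·e^(x))
  = -1/6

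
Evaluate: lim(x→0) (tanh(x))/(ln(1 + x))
This is a 0/0 indeterminate form.

Apply L'Hôpital's rule: differentiate numerator and denominator separately.
  f(x) = tanh(x)   ⇒   f'(x) = 1 - tanh(x)^2
  g(x) = ln(x + 1)   ⇒   g'(x) = 1/(x + 1)
  lim(x→0) f'(x)/g'(x) = lim(x→0) (1 - tanh(x)^2)/(1/(x + 1))
  = 1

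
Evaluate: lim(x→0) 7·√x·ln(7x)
This is a 0·∞ indeterminate form.

Rewrite 0·∞ as a quotient (0/0 or ∞/∞ form), then apply L'Hôpital's rule:
  lim(x→0) 7·√x·ln(7x) = 0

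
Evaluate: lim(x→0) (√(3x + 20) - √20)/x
This is a standard limit.

Factor or rationalize the expression:
  lim(x→0) (√(3x + 20) - √20)/x = 3·sqrt(5)/20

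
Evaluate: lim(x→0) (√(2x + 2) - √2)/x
This is a standard limit.

Factor or rationalize the expression:
  lim(x→0) (√(2x + 2) - √2)/x = sqrt(2)/2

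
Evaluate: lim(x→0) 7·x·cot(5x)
This is a 0·∞ indeterminate form.

Rewrite 0·∞ as a quotient (0/0 or ∞/∞ form), then apply L'Hôpital's rule:
  lim(x→0) 7·x·cot(5x) = 7/5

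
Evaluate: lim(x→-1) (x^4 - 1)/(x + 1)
This is a standard limit.

Factor or rationalize the expression:
  lim(x→-1) (x^4 - 1)/(x + 1) = -4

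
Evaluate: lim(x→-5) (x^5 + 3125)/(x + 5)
This is a standard limit.

Factor or rationalize the expression:
  lim(x→-5) (x^5 + 3125)/(x + 5) = 3125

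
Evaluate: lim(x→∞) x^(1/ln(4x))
This is an exponential indeterminate form.

For exponential indeterminate forms, take the natural log:
  Let L = lim(x→∞) x^(1/ln(4x))
  Then ln(L) = lim(x→∞) [exponent × ln(base)]
  Evaluate using L'Hôpital or standard limits, then exponentiate.
  L = e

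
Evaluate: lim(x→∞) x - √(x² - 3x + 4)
This is an ∞-∞ indeterminate form.

Combine fractions or rationalize to convert ∞-∞ to 0/0 form:
  lim(x→∞) x - √(x² - 3x + 4) = 3/2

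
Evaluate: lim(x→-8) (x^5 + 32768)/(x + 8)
This is a standard limit.

Factor or rationalize the expression:
  lim(x→-8) (x^5 + 32768)/(x + 8) = 20480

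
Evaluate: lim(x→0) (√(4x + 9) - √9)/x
This is a standard limit.

Factor or rationalize the expression:
  lim(x→0) (√(4x + 9) - √9)/x = 2/3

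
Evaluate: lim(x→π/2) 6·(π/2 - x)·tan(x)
This is a 0·∞ indeterminate form.

Rewrite 0·∞ as a quotient (0/0 or ∞/∞ form), then apply L'Hôpital's rule:
  lim(x→π/2) 6·(π/2 - x)·tan(x) = 6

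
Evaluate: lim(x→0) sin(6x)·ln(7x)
This is a 0·∞ indeterminate form.

Rewrite 0·∞ as a quotient (0/0 or ∞/∞ form), then apply L'Hôpital's rule:
  lim(x→0) sin(6x)·ln(7x) = 0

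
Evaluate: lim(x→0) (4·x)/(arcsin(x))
This is a 0/0 indeterminate form.

Apply L'Hôpital's rule: differentiate numerator and denominator separately.
  f(x) = 4·x   ⇒   f'(x) = 4
  g(x) = asin(x)   ⇒   g'(x) = 1/sqrt(1 - x^2)
  lim(x→0) f'(x)/g'(x) = lim(x→0) (4)/(1/sqrt(1 - x^2))
  = 4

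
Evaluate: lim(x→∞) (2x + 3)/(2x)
This is an ∞/∞ indeterminate form.

Apply L'Hôpital's rule: differentiate numerator and denominator separately.
  f(x) = 2·x + 3   ⇒   f'(x) = 2
  g(x) = 2·x   ⇒   g'(x) = 2
  lim(x→∞) f'(x)/g'(x) = lim(x→∞) (2)/(2)
  = 1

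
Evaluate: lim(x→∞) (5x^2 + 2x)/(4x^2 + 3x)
This is an ∞/∞ indeterminate form.

Apply L'Hôpital's rule: differentiate numerator and denominator separately.
  f(x) = 5·x^2 + 2·x   ⇒   f'(x) = 10·x + 2
  g(x) = 4·x^2 + 3·x   ⇒   g'(x) = 8·x + 3
  lim(x→∞) f'(x)/g'(x) = lim(x→∞) (10·x + 2)/(8·x + 3)
  = 5/4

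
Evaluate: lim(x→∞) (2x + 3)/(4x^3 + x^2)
This is an ∞/∞ indeterminate form.

Apply L'Hôpital's rule: differentiate numerator and denominator separately.
  f(x) = 2·x + 3   ⇒   f'(x) = 2
  g(x) = 4·x^3 + x^2   ⇒   g'(x) = 12·x^2 + 2·x
  lim(x→∞) f'(x)/g'(x) = lim(x→∞) (2)/(12·x^2 + 2·x)
  = 0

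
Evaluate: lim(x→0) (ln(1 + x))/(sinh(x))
This is a 0/0 indeterminate form.

Apply L'Hôpital's rule: differentiate numerator and denominator separately.
  f(x) = ln(x + 1)   ⇒   f'(x) = 1/(x + 1)
  g(x) = sinh(x)   ⇒   g'(x) = cosh(x)
  lim(x→0) f'(x)/g'(x) = lim(x→0) (1/(x + 1))/(cosh(x))
  = 1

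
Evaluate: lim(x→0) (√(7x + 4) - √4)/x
This is a standard limit.

Factor or rationalize the expression:
  lim(x→0) (√(7x + 4) - √4)/x = 7/4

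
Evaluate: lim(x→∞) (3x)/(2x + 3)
This is an ∞/∞ indeterminate form.

Apply L'Hôpital's rule: differentiate numerator and denominator separately.
  f(x) = 3·x   ⇒   f'(x) = 3
  g(x) = 2·x + 3   ⇒   g'(x) = 2
  lim(x→∞) f'(x)/g'(x) = lim(x→∞) (3)/(2)
  = 3/2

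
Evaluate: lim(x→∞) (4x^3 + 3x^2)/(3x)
This is an ∞/∞ indeterminate form.

Apply L'Hôpital's rule: differentiate numerator and denominator separately.
  f(x) = 4·x^3 + 3·x^2   ⇒   f'(x) = 12·x^2 + 6·x
  g(x) = 3·x   ⇒   g'(x) = 3
  lim(x→∞) f'(x)/g'(x) = lim(x→∞) (12·x^2 + 6·x)/(3)
  = ∞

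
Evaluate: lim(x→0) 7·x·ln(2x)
This is a 0·∞ indeterminate form.

Rewrite 0·∞ as a quotient (0/0 or ∞/∞ form), then apply L'Hôpital's rule:
  lim(x→0) 7·x·ln(2x) = 0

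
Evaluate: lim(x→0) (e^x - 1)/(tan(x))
This is a 0/0 indeterminate form.

Apply L'Hôpital's rule: differentiate numerator and denominator separately.
  f(x) = e^(x) - 1   ⇒   f'(x) = e^(x)
  g(x) = tan(x)   ⇒   g'(x) = tan(x)^2 + 1
  lim(x→0) f'(x)/g'(x) = lim(x→0) (e^(x))/(tan(x)^2 + 1)
  = 1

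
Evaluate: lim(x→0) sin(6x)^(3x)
This is an exponential indeterminate form.

For exponential indeterminate forms, take the natural log:
  Let L = lim(x→0) sin(6x)^(3x)
  Then ln(L) = lim(x→0) [exponent × ln(base)]
  Evaluate using L'Hôpital or standard limits, then exponentiate.
  L = 1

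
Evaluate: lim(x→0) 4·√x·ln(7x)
This is a 0·∞ indeterminate form.

Rewrite 0·∞ as a quotient (0/0 or ∞/∞ form), then apply L'Hôpital's rule:
  lim(x→0) 4·√x·ln(7x) = 0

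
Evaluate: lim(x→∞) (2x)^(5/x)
This is an exponential indeterminate form.

For exponential indeterminate forms, take the natural log:
  Let L = lim(x→∞) (2x)^(5/x)
  Then ln(L) = lim(x→∞) [exponent × ln(base)]
  Evaluate using L'Hôpital or standard limits, then exponentiate.
  L = 1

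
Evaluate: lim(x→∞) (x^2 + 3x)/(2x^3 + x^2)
This is an ∞/∞ indeterminate form.

Apply L'Hôpital's rule: differentiate numerator and denominator separately.
  f(x) = x^2 + 3·x   ⇒   f'(x) = 2·x + 3
  g(x) = 2·x^3 + x^2   ⇒   g'(x) = 6·x^2 + 2·x
  lim(x→∞) f'(x)/g'(x) = lim(x→∞) (2·x + 3)/(6·x^2 + 2·x)
  = 0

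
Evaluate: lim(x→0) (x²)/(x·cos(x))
This is a 0/0 indeterminate form.

Apply L'Hôpital's rule: differentiate numerator and denominator separately.
  f(x) = x^2   ⇒   f'(x) = 2·x
  g(x) = x·cos(x)   ⇒   g'(x) = -x·sin(x) + cos(x)
  lim(x→0) f'(x)/g'(x) = lim(x→0) (2·x)/(-x·sin(x) + cos(x))
  = 0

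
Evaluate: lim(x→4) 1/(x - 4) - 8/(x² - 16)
This is an ∞-∞ indeterminate form.

Combine fractions or rationalize to convert ∞-∞ to 0/0 form:
  lim(x→4) 1/(x - 4) - 8/(x² - 16) = 1/8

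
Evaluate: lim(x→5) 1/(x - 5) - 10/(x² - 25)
This is an ∞-∞ indeterminate form.

Combine fractions or rationalize to convert ∞-∞ to 0/0 form:
  lim(x→5) 1/(x - 5) - 10/(x² - 25) = 1/10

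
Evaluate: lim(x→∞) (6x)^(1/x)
This is an exponential indeterminate form.

For exponential indeterminate forms, take the natural log:
  Let L = lim(x→∞) (6x)^(1/x)
  Then ln(L) = lim(x→∞) [exponent × ln(base)]
  Evaluate using L'Hôpital or standard limits, then exponentiate.
  L = 1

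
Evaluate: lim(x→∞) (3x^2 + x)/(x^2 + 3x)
This is an ∞/∞ indeterminate form.

Apply L'Hôpital's rule: differentiate numerator and denominator separately.
  f(x) = 3·x^2 + x   ⇒   f'(x) = 6·x + 1
  g(x) = x^2 + 3·x   ⇒   g'(x) = 2·x + 3
  lim(x→∞) f'(x)/g'(x) = lim(x→∞) (6·x + 1)/(2·x + 3)
  = 3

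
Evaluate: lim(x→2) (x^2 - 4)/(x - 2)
This is a standard limit.

Factor or rationalize the expression:
  lim(x→2) (x^2 - 4)/(x - 2) = 4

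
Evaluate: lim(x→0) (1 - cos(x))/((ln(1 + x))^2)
This is a 0/0 indeterminate form.

Apply L'Hôpital's rule: differentiate numerator and denominator separately.
  f(x) = 1 - cos(x)   ⇒   f'(x) = sin(x)
  g(x) = ln(x + 1)^2   ⇒   g'(x) = 2·ln(x + 1)/(x + 1)
  lim(x→0) f'(x)/g'(x) = lim(x→0) (sin(x))/(2·ln(x + 1)/(x + 1))
  = 1/2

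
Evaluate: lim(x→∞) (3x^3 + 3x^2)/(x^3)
This is an ∞/∞ indeterminate form.

Apply L'Hôpital's rule: differentiate numerator and denominator separately.
  f(x) = 3·x^3 + 3·x^2   ⇒   f'(x) = 9·x^2 + 6·x
  g(x) = x^3   ⇒   g'(x) = 3·x^2
  lim(x→∞) f'(x)/g'(x) = lim(x→∞) (9·x^2 + 6·x)/(3·x^2)
  = 3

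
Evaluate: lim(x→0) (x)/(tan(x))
This is a 0/0 indeterminate form.

Apply L'Hôpital's rule: differentiate numerator and denominator separately.
  f(x) = x   ⇒   f'(x) = 1
  g(x) = tan(x)   ⇒   g'(x) = tan(x)^2 + 1
  lim(x→0) f'(x)/g'(x) = lim(x→0) (1)/(tan(x)^2 + 1)
  = 1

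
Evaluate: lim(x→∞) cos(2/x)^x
This is an exponential indeterminate form.

For exponential indeterminate forms, take the natural log:
  Let L = lim(x→∞) cos(2/x)^x
  Then ln(L) = lim(x→∞) [exponent × ln(base)]
  Evaluate using L'Hôpital or standard limits, then exponentiate.
  L = 1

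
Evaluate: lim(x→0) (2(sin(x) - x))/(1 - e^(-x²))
This is a 0/0 indeterminate form.

Apply L'Hôpital's rule: differentiate numerator and denominator separately.
  f(x) = -2·x + 2·sin(x)   ⇒   f'(x) = 2·cos(x) - 2
  g(x) = 1 - e^(-x^2)   ⇒   g'(x) = 2·x·e^(-x^2)
  lim(x→0) f'(x)/g'(x) = lim(x→0) (2·cos(x) - 2)/(2·x·e^(-x^2))
  = 0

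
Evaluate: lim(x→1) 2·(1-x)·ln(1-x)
This is a 0·∞ indeterminate form.

Rewrite 0·∞ as a quotient (0/0 or ∞/∞ form), then apply L'Hôpital's rule:
  lim(x→1) 2·(1-x)·ln(1-x) = 0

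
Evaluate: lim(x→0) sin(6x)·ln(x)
This is a 0·∞ indeterminate form.

Rewrite 0·∞ as a quotient (0/0 or ∞/∞ form), then apply L'Hôpital's rule:
  lim(x→0) sin(6x)·ln(x) = 0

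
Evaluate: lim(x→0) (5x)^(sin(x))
This is an exponential indeterminate form.

For exponential indeterminate forms, take the natural log:
  Let L = lim(x→0) (5x)^(sin(x))
  Then ln(L) = lim(x→0) [exponent × ln(base)]
  Evaluate using L'Hôpital or standard limits, then exponentiate.
  L = 1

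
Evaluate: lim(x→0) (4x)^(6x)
This is an exponential indeterminate form.

For exponential indeterminate forms, take the natural log:
  Let L = lim(x→0) (4x)^(6x)
  Then ln(L) = lim(x→0) [exponent × ln(base)]
  Evaluate using L'Hôpital or standard limits, then exponentiate.
  L = 1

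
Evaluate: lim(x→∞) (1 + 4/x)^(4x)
This is an exponential indeterminate form.

For exponential indeterminate forms, take the natural log:
  Let L = lim(x→∞) (1 + 4/x)^(4x)
  Then ln(L) = lim(x→∞) [exponent × ln(base)]
  Evaluate using L'Hôpital or standard limits, then exponentiate.
  L = e^(16)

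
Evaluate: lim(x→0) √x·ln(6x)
This is a 0·∞ indeterminate form.

Rewrite 0·∞ as a quotient (0/0 or ∞/∞ form), then apply L'Hôpital's rule:
  lim(x→0) √x·ln(6x) = 0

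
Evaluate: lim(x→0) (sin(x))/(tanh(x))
This is a 0/0 indeterminate form.

Apply L'Hôpital's rule: differentiate numerator and denominator separately.
  f(x) = sin(x)   ⇒   f'(x) = cos(x)
  g(x) = tanh(x)   ⇒   g'(x) = 1 - tanh(x)^2
  lim(x→0) f'(x)/g'(x) = lim(x→0) (cos(x))/(1 - tanh(x)^2)
  = 1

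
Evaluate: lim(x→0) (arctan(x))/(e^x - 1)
This is a 0/0 indeterminate form.

Apply L'Hôpital's rule: differentiate numerator and denominator separately.
  f(x) = atan(x)   ⇒   f'(x) = 1/(x^2 + 1)
  g(x) = e^(x) - 1   ⇒   g'(x) = e^(x)
  lim(x→0) f'(x)/g'(x) = lim(x→0) (1/(x^2 + 1))/(e^(x))
  = 1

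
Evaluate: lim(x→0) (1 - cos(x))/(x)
This is a 0/0 indeterminate form.

Apply L'Hôpital's rule: differentiate numerator and denominator separately.
  f(x) = 1 - cos(x)   ⇒   f'(x) = sin(x)
  g(x) = x   ⇒   g'(x) = 1
  lim(x→0) f'(x)/g'(x) = lim(x→0) (sin(x))/(1)
  = 0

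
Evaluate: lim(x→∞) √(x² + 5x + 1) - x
This is an ∞-∞ indeterminate form.

Combine fractions or rationalize to convert ∞-∞ to 0/0 form:
  lim(x→∞) √(x² + 5x + 1) - x = 5/2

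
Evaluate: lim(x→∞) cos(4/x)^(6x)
This is an exponential indeterminate form.

For exponential indeterminate forms, take the natural log:
  Let L = lim(x→∞) cos(4/x)^(6x)
  Then ln(L) = lim(x→∞) [exponent × ln(base)]
  Evaluate using L'Hôpital or standard limits, then exponentiate.
  L = 1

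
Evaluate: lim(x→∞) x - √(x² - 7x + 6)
This is an ∞-∞ indeterminate form.

Combine fractions or rationalize to convert ∞-∞ to 0/0 form:
  lim(x→∞) x - √(x² - 7x + 6) = 7/2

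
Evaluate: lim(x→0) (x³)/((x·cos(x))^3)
This is a 0/0 indeterminate form.

Apply L'Hôpital's rule: differentiate numerator and denominator separately.
  f(x) = x^3   ⇒   f'(x) = 3·x^2
  g(x) = x^3·cos(x)^3   ⇒   g'(x) = -3·x^3·sin(x)·cos(x)^2 + 3·x^2·cos(x)^3
  lim(x→0) f'(x)/g'(x) = lim(x→0) (3·x^2)/(-3·x^3·sin(x)·cos(x)^2 + 3·x^2·cos(x)^3)
  = 1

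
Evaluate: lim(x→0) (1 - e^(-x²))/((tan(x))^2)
This is a 0/0 indeterminate form.

Apply L'Hôpital's rule: differentiate numerator and denominator separately.
  f(x) = 1 - e^(-x^2)   ⇒   f'(x) = 2·x·e^(-x^2)
  g(x) = tan(x)^2   ⇒   g'(x) = (2·tan(x)^2 + 2)·tan(x)
  lim(x→0) f'(x)/g'(x) = lim(x→0) (2·x·e^(-x^2))/((2·tan(x)^2 + 2)·tan(x))
  = 1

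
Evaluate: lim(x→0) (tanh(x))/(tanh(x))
This is a 0/0 indeterminate form.

Apply L'Hôpital's rule: differentiate numerator and denominator separately.
  f(x) = tanh(x)   ⇒   f'(x) = 1 - tanh(x)^2
  g(x) = tanh(x)   ⇒   g'(x) = 1 - tanh(x)^2
  lim(x→0) f'(x)/g'(x) = lim(x→0) (1 - tanh(x)^2)/(1 - tanh(x)^2)
  = 1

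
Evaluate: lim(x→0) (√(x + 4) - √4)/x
This is a standard limit.

Factor or rationalize the expression:
  lim(x→0) (√(x + 4) - √4)/x = 1/4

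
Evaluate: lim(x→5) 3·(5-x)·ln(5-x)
This is a 0·∞ indeterminate form.

Rewrite 0·∞ as a quotient (0/0 or ∞/∞ form), then apply L'Hôpital's rule:
  lim(x→5) 3·(5-x)·ln(5-x) = 0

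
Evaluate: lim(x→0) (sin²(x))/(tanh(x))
This is a 0/0 indeterminate form.

Apply L'Hôpital's rule: differentiate numerator and denominator separately.
  f(x) = sin(x)^2   ⇒   f'(x) = 2·sin(x)·cos(x)
  g(x) = tanh(x)   ⇒   g'(x) = 1 - tanh(x)^2
  lim(x→0) f'(x)/g'(x) = lim(x→0) (2·sin(x)·cos(x))/(1 - tanh(x)^2)
  = 0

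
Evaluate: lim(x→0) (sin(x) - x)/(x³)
This is a 0/0 indeterminate form.

Apply L'Hôpital's rule: differentiate numerator and denominator separately.
  f(x) = -x + sin(x)   ⇒   f'(x) = cos(x) - 1
  g(x) = x^3   ⇒   g'(x) = 3·x^2
  lim(x→0) f'(x)/g'(x) = lim(x→0) (cos(x) - 1)/(3·x^2)
  = -1/6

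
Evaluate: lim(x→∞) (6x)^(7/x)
This is an exponential indeterminate form.

For exponential indeterminate forms, take the natural log:
  Let L = lim(x→∞) (6x)^(7/x)
  Then ln(L) = lim(x→∞) [exponent × ln(base)]
  Evaluate using L'Hôpital or standard limits, then exponentiate.
  L = 1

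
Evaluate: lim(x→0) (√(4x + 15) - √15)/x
This is a standard limit.

Factor or rationalize the expression:
  lim(x→0) (√(4x + 15) - √15)/x = 2·sqrt(15)/15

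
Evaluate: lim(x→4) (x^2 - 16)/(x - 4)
This is a standard limit.

Factor or rationalize the expression:
  lim(x→4) (x^2 - 16)/(x - 4) = 8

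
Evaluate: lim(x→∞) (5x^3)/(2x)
This is an ∞/∞ indeterminate form.

Apply L'Hôpital's rule: differentiate numerator and denominator separately.
  f(x) = 5·x^3   ⇒   f'(x) = 15·x^2
  g(x) = 2·x   ⇒   g'(x) = 2
  lim(x→∞) f'(x)/g'(x) = lim(x→∞) (15·x^2)/(2)
  = ∞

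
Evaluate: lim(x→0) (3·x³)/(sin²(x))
This is a 0/0 indeterminate form.

Apply L'Hôpital's rule: differentiate numerator and denominator separately.
  f(x) = 3·x^3   ⇒   f'(x) = 9·x^2
  g(x) = sin(x)^2   ⇒   g'(x) = 2·sin(x)·cos(x)
  lim(x→0) f'(x)/g'(x) = lim(x→0) (9·x^2)/(2·sin(x)·cos(x))
  = 0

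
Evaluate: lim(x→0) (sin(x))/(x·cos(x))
This is a 0/0 indeterminate form.

Apply L'Hôpital's rule: differentiate numerator and denominator separately.
  f(x) = sin(x)   ⇒   f'(x) = cos(x)
  g(x) = x·cos(x)   ⇒   g'(x) = -x·sin(x) + cos(x)
  lim(x→0) f'(x)/g'(x) = lim(x→0) (cos(x))/(-x·sin(x) + cos(x))
  = 1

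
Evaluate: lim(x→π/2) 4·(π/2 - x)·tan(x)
This is a 0·∞ indeterminate form.

Rewrite 0·∞ as a quotient (0/0 or ∞/∞ form), then apply L'Hôpital's rule:
  lim(x→π/2) 4·(π/2 - x)·tan(x) = 4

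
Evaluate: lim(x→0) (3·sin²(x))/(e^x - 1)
This is a 0/0 indeterminate form.

Apply L'Hôpital's rule: differentiate numerator and denominator separately.
  f(x) = 3·sin(x)^2   ⇒   f'(x) = 6·sin(x)·cos(x)
  g(x) = e^(x) - 1   ⇒   g'(x) = e^(x)
  lim(x→0) f'(x)/g'(x) = lim(x→0) (6·sin(x)·cos(x))/(e^(x))
  = 0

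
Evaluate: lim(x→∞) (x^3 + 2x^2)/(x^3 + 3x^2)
This is an ∞/∞ indeterminate form.

Apply L'Hôpital's rule: differentiate numerator and denominator separately.
  f(x) = x^3 + 2·x^2   ⇒   f'(x) = 3·x^2 + 4·x
  g(x) = x^3 + 3·x^2   ⇒   g'(x) = 3·x^2 + 6·x
  lim(x→∞) f'(x)/g'(x) = lim(x→∞) (3·x^2 + 4·x)/(3·x^2 + 6·x)
  = 1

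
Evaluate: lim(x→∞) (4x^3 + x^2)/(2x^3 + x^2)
This is an ∞/∞ indeterminate form.

Apply L'Hôpital's rule: differentiate numerator and denominator separately.
  f(x) = 4·x^3 + x^2   ⇒   f'(x) = 12·x^2 + 2·x
  g(x) = 2·x^3 + x^2   ⇒   g'(x) = 6·x^2 + 2·x
  lim(x→∞) f'(x)/g'(x) = lim(x→∞) (12·x^2 + 2·x)/(6·x^2 + 2·x)
  = 2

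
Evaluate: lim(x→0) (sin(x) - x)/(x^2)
This is a 0/0 indeterminate form.

Apply L'Hôpital's rule: differentiate numerator and denominator separately.
  f(x) = -x + sin(x)   ⇒   f'(x) = cos(x) - 1
  g(x) = x^2   ⇒   g'(x) = 2·x
  lim(x→0) f'(x)/g'(x) = lim(x→0) (cos(x) - 1)/(2·x)
  = 0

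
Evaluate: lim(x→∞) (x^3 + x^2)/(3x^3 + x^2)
This is an ∞/∞ indeterminate form.

Apply L'Hôpital's rule: differentiate numerator and denominator separately.
  f(x) = x^3 + x^2   ⇒   f'(x) = 3·x^2 + 2·x
  g(x) = 3·x^3 + x^2   ⇒   g'(x) = 9·x^2 + 2·x
  lim(x→∞) f'(x)/g'(x) = lim(x→∞) (3·x^2 + 2·x)/(9·x^2 + 2·x)
  = 1/3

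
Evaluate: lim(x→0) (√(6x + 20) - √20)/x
This is a standard limit.

Factor or rationalize the expression:
  lim(x→0) (√(6x + 20) - √20)/x = 3·sqrt(5)/10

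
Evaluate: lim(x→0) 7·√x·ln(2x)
This is a 0·∞ indeterminate form.

Rewrite 0·∞ as a quotient (0/0 or ∞/∞ form), then apply L'Hôpital's rule:
  lim(x→0) 7·√x·ln(2x) = 0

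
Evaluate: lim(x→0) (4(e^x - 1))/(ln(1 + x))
This is a 0/0 indeterminate form.

Apply L'Hôpital's rule: differentiate numerator and denominator separately.
  f(x) = 4·e^(x) - 4   ⇒   f'(x) = 4·e^(x)
  g(x) = ln(x + 1)   ⇒   g'(x) = 1/(x + 1)
  lim(x→0) f'(x)/g'(x) = lim(x→0) (4·e^(x))/(1/(x + 1))
  = 4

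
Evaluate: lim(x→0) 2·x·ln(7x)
This is a 0·∞ indeterminate form.

Rewrite 0·∞ as a quotient (0/0 or ∞/∞ form), then apply L'Hôpital's rule:
  lim(x→0) 2·x·ln(7x) = 0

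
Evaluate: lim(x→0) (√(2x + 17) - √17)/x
This is a standard limit.

Factor or rationalize the expression:
  lim(x→0) (√(2x + 17) - √17)/x = sqrt(17)/17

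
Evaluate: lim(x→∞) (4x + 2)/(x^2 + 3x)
This is an ∞/∞ indeterminate form.

Apply L'Hôpital's rule: differentiate numerator and denominator separately.
  f(x) = 4·x + 2   ⇒   f'(x) = 4
  g(x) = x^2 + 3·x   ⇒   g'(x) = 2·x + 3
  lim(x→∞) f'(x)/g'(x) = lim(x→∞) (4)/(2·x + 3)
  = 0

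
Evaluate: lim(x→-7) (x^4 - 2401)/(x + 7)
This is a standard limit.

Factor or rationalize the expression:
  lim(x→-7) (x^4 - 2401)/(x + 7) = -1372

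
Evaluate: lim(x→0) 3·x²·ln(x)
This is a 0·∞ indeterminate form.

Rewrite 0·∞ as a quotient (0/0 or ∞/∞ form), then apply L'Hôpital's rule:
  lim(x→0) 3·x²·ln(x) = 0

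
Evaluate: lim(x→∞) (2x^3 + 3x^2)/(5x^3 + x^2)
This is an ∞/∞ indeterminate form.

Apply L'Hôpital's rule: differentiate numerator and denominator separately.
  f(x) = 2·x^3 + 3·x^2   ⇒   f'(x) = 6·x^2 + 6·x
  g(x) = 5·x^3 + x^2   ⇒   g'(x) = 15·x^2 + 2·x
  lim(x→∞) f'(x)/g'(x) = lim(x→∞) (6·x^2 + 6·x)/(15·x^2 + 2·x)
  = 2/5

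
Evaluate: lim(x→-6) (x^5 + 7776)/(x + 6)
This is a standard limit.

Factor or rationalize the expression:
  lim(x→-6) (x^5 + 7776)/(x + 6) = 6480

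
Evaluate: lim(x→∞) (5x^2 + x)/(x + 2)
This is an ∞/∞ indeterminate form.

Apply L'Hôpital's rule: differentiate numerator and denominator separately.
  f(x) = 5·x^2 + x   ⇒   f'(x) = 10·x + 1
  g(x) = x + 2   ⇒   g'(x) = 1
  lim(x→∞) f'(x)/g'(x) = lim(x→∞) (10·x + 1)/(1)
  = ∞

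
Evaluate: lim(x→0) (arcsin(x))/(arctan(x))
This is a 0/0 indeterminate form.

Apply L'Hôpital's rule: differentiate numerator and denominator separately.
  f(x) = asin(x)   ⇒   f'(x) = 1/sqrt(1 - x^2)
  g(x) = atan(x)   ⇒   g'(x) = 1/(x^2 + 1)
  lim(x→0) f'(x)/g'(x) = lim(x→0) (1/sqrt(1 - x^2))/(1/(x^2 + 1))
  = 1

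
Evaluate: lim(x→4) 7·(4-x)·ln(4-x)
This is a 0·∞ indeterminate form.

Rewrite 0·∞ as a quotient (0/0 or ∞/∞ form), then apply L'Hôpital's rule:
  lim(x→4) 7·(4-x)·ln(4-x) = 0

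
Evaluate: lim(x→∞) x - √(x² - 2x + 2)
This is an ∞-∞ indeterminate form.

Combine fractions or rationalize to convert ∞-∞ to 0/0 form:
  lim(x→∞) x - √(x² - 2x + 2) = 1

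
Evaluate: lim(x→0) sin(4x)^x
This is an exponential indeterminate form.

For exponential indeterminate forms, take the natural log:
  Let L = lim(x→0) sin(4x)^x
  Then ln(L) = lim(x→0) [exponent × ln(base)]
  Evaluate using L'Hôpital or standard limits, then exponentiate.
  L = 1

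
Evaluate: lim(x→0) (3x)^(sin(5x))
This is an exponential indeterminate form.

For exponential indeterminate forms, take the natural log:
  Let L = lim(x→0) (3x)^(sin(5x))
  Then ln(L) = lim(x→0) [exponent × ln(base)]
  Evaluate using L'Hôpital or standard limits, then exponentiate.
  L = 1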